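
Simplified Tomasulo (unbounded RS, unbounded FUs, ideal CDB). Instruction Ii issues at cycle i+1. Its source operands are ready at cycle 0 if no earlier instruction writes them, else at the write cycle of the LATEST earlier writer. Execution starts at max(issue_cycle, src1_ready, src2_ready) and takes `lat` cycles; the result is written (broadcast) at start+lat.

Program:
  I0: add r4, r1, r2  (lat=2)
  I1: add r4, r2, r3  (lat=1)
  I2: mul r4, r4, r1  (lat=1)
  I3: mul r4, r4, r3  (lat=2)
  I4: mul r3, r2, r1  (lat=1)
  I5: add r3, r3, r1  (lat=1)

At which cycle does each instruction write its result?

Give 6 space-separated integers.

Answer: 3 3 4 6 6 7

Derivation:
I0 add r4: issue@1 deps=(None,None) exec_start@1 write@3
I1 add r4: issue@2 deps=(None,None) exec_start@2 write@3
I2 mul r4: issue@3 deps=(1,None) exec_start@3 write@4
I3 mul r4: issue@4 deps=(2,None) exec_start@4 write@6
I4 mul r3: issue@5 deps=(None,None) exec_start@5 write@6
I5 add r3: issue@6 deps=(4,None) exec_start@6 write@7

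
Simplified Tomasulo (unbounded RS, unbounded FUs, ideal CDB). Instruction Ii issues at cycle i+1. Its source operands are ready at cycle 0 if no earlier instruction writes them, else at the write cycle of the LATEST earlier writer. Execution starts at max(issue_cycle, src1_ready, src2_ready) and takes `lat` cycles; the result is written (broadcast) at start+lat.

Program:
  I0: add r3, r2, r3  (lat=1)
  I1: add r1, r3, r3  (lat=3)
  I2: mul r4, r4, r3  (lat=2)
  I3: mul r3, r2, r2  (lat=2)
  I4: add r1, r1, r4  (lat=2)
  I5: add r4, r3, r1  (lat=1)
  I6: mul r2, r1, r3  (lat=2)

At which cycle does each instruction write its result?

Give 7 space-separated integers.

Answer: 2 5 5 6 7 8 9

Derivation:
I0 add r3: issue@1 deps=(None,None) exec_start@1 write@2
I1 add r1: issue@2 deps=(0,0) exec_start@2 write@5
I2 mul r4: issue@3 deps=(None,0) exec_start@3 write@5
I3 mul r3: issue@4 deps=(None,None) exec_start@4 write@6
I4 add r1: issue@5 deps=(1,2) exec_start@5 write@7
I5 add r4: issue@6 deps=(3,4) exec_start@7 write@8
I6 mul r2: issue@7 deps=(4,3) exec_start@7 write@9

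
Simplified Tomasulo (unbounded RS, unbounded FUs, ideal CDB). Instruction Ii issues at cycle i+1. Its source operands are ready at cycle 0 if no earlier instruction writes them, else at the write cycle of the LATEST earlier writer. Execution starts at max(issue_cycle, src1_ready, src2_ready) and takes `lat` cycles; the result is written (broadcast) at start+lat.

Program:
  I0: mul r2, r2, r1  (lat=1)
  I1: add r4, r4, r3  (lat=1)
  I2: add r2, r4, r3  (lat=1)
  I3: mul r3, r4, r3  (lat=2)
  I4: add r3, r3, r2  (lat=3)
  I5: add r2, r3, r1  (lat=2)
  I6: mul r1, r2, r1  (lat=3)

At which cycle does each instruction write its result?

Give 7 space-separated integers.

I0 mul r2: issue@1 deps=(None,None) exec_start@1 write@2
I1 add r4: issue@2 deps=(None,None) exec_start@2 write@3
I2 add r2: issue@3 deps=(1,None) exec_start@3 write@4
I3 mul r3: issue@4 deps=(1,None) exec_start@4 write@6
I4 add r3: issue@5 deps=(3,2) exec_start@6 write@9
I5 add r2: issue@6 deps=(4,None) exec_start@9 write@11
I6 mul r1: issue@7 deps=(5,None) exec_start@11 write@14

Answer: 2 3 4 6 9 11 14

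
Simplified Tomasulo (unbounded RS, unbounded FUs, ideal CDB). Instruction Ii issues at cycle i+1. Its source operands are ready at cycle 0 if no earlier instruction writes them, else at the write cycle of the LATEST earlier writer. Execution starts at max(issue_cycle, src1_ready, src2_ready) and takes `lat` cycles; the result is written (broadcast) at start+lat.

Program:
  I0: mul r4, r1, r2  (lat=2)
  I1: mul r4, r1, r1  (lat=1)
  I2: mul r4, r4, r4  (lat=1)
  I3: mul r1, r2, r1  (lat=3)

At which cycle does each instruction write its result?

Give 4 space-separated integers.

I0 mul r4: issue@1 deps=(None,None) exec_start@1 write@3
I1 mul r4: issue@2 deps=(None,None) exec_start@2 write@3
I2 mul r4: issue@3 deps=(1,1) exec_start@3 write@4
I3 mul r1: issue@4 deps=(None,None) exec_start@4 write@7

Answer: 3 3 4 7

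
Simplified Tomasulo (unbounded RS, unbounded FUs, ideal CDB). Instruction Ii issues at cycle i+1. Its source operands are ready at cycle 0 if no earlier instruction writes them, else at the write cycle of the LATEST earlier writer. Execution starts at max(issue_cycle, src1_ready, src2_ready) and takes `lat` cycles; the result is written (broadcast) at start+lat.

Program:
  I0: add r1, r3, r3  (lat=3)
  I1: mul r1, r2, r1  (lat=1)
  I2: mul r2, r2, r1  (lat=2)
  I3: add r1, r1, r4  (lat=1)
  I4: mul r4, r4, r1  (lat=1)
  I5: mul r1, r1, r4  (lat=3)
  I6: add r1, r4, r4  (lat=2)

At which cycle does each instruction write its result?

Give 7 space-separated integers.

Answer: 4 5 7 6 7 10 9

Derivation:
I0 add r1: issue@1 deps=(None,None) exec_start@1 write@4
I1 mul r1: issue@2 deps=(None,0) exec_start@4 write@5
I2 mul r2: issue@3 deps=(None,1) exec_start@5 write@7
I3 add r1: issue@4 deps=(1,None) exec_start@5 write@6
I4 mul r4: issue@5 deps=(None,3) exec_start@6 write@7
I5 mul r1: issue@6 deps=(3,4) exec_start@7 write@10
I6 add r1: issue@7 deps=(4,4) exec_start@7 write@9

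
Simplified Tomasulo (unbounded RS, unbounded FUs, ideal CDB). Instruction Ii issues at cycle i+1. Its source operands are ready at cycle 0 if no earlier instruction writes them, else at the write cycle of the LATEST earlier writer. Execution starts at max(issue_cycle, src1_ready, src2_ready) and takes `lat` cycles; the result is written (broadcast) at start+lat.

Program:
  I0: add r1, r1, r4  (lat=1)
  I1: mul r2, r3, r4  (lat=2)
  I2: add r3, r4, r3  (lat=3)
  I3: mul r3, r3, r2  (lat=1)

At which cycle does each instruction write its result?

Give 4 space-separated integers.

Answer: 2 4 6 7

Derivation:
I0 add r1: issue@1 deps=(None,None) exec_start@1 write@2
I1 mul r2: issue@2 deps=(None,None) exec_start@2 write@4
I2 add r3: issue@3 deps=(None,None) exec_start@3 write@6
I3 mul r3: issue@4 deps=(2,1) exec_start@6 write@7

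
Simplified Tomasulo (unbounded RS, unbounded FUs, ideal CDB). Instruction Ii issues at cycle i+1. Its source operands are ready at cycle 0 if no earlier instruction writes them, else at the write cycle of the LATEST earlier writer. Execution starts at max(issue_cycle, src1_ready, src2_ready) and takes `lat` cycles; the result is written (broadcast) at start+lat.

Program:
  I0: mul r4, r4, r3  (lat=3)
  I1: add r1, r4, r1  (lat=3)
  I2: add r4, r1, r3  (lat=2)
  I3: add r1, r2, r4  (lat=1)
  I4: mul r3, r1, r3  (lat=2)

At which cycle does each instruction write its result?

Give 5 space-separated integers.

Answer: 4 7 9 10 12

Derivation:
I0 mul r4: issue@1 deps=(None,None) exec_start@1 write@4
I1 add r1: issue@2 deps=(0,None) exec_start@4 write@7
I2 add r4: issue@3 deps=(1,None) exec_start@7 write@9
I3 add r1: issue@4 deps=(None,2) exec_start@9 write@10
I4 mul r3: issue@5 deps=(3,None) exec_start@10 write@12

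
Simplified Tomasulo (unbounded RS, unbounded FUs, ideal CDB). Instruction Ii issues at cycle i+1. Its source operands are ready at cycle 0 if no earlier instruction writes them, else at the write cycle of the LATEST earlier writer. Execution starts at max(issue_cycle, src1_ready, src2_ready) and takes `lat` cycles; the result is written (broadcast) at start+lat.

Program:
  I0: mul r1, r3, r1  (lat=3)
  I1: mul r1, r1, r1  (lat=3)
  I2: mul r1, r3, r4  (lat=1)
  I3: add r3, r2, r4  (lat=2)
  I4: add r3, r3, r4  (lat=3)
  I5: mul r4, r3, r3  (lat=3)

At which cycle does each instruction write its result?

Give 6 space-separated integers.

I0 mul r1: issue@1 deps=(None,None) exec_start@1 write@4
I1 mul r1: issue@2 deps=(0,0) exec_start@4 write@7
I2 mul r1: issue@3 deps=(None,None) exec_start@3 write@4
I3 add r3: issue@4 deps=(None,None) exec_start@4 write@6
I4 add r3: issue@5 deps=(3,None) exec_start@6 write@9
I5 mul r4: issue@6 deps=(4,4) exec_start@9 write@12

Answer: 4 7 4 6 9 12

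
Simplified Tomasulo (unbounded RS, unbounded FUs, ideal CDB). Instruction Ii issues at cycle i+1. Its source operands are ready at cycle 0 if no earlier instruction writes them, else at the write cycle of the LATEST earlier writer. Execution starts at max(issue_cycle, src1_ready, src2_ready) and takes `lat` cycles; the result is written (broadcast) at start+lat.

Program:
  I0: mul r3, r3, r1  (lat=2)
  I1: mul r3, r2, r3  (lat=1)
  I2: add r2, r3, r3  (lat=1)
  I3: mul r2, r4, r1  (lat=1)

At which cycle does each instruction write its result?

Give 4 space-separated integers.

I0 mul r3: issue@1 deps=(None,None) exec_start@1 write@3
I1 mul r3: issue@2 deps=(None,0) exec_start@3 write@4
I2 add r2: issue@3 deps=(1,1) exec_start@4 write@5
I3 mul r2: issue@4 deps=(None,None) exec_start@4 write@5

Answer: 3 4 5 5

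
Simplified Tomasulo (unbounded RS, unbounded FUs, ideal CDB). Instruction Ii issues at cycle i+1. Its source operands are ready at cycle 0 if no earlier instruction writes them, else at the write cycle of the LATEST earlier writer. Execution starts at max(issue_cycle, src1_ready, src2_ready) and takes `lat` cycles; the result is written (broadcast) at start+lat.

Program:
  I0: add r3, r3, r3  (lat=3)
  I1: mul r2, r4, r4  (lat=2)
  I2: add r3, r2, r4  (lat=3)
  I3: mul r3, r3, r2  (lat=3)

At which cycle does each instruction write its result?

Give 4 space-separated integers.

I0 add r3: issue@1 deps=(None,None) exec_start@1 write@4
I1 mul r2: issue@2 deps=(None,None) exec_start@2 write@4
I2 add r3: issue@3 deps=(1,None) exec_start@4 write@7
I3 mul r3: issue@4 deps=(2,1) exec_start@7 write@10

Answer: 4 4 7 10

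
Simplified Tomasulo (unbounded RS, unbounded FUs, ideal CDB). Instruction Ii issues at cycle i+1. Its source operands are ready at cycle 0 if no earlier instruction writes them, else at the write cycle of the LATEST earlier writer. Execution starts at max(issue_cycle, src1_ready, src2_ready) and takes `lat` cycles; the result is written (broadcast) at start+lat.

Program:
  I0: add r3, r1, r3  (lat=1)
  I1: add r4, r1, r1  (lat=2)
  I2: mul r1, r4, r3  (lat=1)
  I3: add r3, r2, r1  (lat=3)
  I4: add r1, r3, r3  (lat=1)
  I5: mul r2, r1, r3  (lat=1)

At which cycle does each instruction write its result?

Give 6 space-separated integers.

I0 add r3: issue@1 deps=(None,None) exec_start@1 write@2
I1 add r4: issue@2 deps=(None,None) exec_start@2 write@4
I2 mul r1: issue@3 deps=(1,0) exec_start@4 write@5
I3 add r3: issue@4 deps=(None,2) exec_start@5 write@8
I4 add r1: issue@5 deps=(3,3) exec_start@8 write@9
I5 mul r2: issue@6 deps=(4,3) exec_start@9 write@10

Answer: 2 4 5 8 9 10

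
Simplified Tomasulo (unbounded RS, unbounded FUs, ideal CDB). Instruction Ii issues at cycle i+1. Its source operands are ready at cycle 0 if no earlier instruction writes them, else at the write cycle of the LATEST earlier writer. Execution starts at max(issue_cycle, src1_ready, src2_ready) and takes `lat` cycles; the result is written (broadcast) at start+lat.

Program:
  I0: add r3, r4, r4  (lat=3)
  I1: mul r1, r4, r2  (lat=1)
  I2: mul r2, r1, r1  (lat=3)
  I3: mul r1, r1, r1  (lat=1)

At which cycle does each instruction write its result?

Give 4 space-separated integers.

Answer: 4 3 6 5

Derivation:
I0 add r3: issue@1 deps=(None,None) exec_start@1 write@4
I1 mul r1: issue@2 deps=(None,None) exec_start@2 write@3
I2 mul r2: issue@3 deps=(1,1) exec_start@3 write@6
I3 mul r1: issue@4 deps=(1,1) exec_start@4 write@5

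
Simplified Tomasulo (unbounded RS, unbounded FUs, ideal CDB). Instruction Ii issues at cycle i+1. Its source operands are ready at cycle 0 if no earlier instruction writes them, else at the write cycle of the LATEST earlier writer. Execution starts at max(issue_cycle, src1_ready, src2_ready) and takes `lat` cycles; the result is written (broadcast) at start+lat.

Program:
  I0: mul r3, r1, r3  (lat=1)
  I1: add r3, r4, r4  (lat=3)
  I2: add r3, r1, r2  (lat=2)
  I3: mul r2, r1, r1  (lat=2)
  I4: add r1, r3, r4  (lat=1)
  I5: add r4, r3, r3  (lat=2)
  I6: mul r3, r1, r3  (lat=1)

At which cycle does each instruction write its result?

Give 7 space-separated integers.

I0 mul r3: issue@1 deps=(None,None) exec_start@1 write@2
I1 add r3: issue@2 deps=(None,None) exec_start@2 write@5
I2 add r3: issue@3 deps=(None,None) exec_start@3 write@5
I3 mul r2: issue@4 deps=(None,None) exec_start@4 write@6
I4 add r1: issue@5 deps=(2,None) exec_start@5 write@6
I5 add r4: issue@6 deps=(2,2) exec_start@6 write@8
I6 mul r3: issue@7 deps=(4,2) exec_start@7 write@8

Answer: 2 5 5 6 6 8 8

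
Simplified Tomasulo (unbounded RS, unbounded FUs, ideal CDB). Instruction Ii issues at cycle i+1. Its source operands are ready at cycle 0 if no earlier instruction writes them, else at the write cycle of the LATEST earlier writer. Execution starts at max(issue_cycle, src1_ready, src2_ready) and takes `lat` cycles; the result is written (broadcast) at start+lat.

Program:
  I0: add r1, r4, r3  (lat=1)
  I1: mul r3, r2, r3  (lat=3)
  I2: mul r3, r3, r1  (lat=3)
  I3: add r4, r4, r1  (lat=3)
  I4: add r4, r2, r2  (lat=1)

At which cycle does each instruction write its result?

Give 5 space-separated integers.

I0 add r1: issue@1 deps=(None,None) exec_start@1 write@2
I1 mul r3: issue@2 deps=(None,None) exec_start@2 write@5
I2 mul r3: issue@3 deps=(1,0) exec_start@5 write@8
I3 add r4: issue@4 deps=(None,0) exec_start@4 write@7
I4 add r4: issue@5 deps=(None,None) exec_start@5 write@6

Answer: 2 5 8 7 6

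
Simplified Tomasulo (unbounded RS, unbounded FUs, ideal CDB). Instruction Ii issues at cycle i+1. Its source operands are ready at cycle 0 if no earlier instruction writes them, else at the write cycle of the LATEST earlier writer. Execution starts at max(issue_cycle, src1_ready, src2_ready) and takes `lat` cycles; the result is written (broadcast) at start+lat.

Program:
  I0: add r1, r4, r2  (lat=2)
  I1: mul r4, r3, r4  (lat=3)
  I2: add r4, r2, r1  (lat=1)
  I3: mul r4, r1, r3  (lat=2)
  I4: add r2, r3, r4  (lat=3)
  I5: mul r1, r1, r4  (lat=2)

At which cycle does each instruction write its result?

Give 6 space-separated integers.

I0 add r1: issue@1 deps=(None,None) exec_start@1 write@3
I1 mul r4: issue@2 deps=(None,None) exec_start@2 write@5
I2 add r4: issue@3 deps=(None,0) exec_start@3 write@4
I3 mul r4: issue@4 deps=(0,None) exec_start@4 write@6
I4 add r2: issue@5 deps=(None,3) exec_start@6 write@9
I5 mul r1: issue@6 deps=(0,3) exec_start@6 write@8

Answer: 3 5 4 6 9 8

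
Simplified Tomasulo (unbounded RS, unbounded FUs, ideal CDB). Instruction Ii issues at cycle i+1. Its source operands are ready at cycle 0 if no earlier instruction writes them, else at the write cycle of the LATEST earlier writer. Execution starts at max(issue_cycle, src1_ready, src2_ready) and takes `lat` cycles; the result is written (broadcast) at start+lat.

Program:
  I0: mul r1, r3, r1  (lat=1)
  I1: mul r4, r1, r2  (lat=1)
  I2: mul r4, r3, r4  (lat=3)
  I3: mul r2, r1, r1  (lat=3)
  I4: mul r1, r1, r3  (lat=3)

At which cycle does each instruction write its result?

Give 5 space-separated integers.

Answer: 2 3 6 7 8

Derivation:
I0 mul r1: issue@1 deps=(None,None) exec_start@1 write@2
I1 mul r4: issue@2 deps=(0,None) exec_start@2 write@3
I2 mul r4: issue@3 deps=(None,1) exec_start@3 write@6
I3 mul r2: issue@4 deps=(0,0) exec_start@4 write@7
I4 mul r1: issue@5 deps=(0,None) exec_start@5 write@8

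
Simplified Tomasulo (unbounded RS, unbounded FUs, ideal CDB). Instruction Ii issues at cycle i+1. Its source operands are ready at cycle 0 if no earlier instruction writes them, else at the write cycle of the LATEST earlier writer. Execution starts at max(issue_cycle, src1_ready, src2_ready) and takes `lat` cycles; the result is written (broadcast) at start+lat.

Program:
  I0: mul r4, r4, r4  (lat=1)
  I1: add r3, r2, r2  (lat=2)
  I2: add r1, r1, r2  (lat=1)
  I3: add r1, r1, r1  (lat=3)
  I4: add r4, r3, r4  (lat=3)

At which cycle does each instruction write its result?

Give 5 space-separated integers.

I0 mul r4: issue@1 deps=(None,None) exec_start@1 write@2
I1 add r3: issue@2 deps=(None,None) exec_start@2 write@4
I2 add r1: issue@3 deps=(None,None) exec_start@3 write@4
I3 add r1: issue@4 deps=(2,2) exec_start@4 write@7
I4 add r4: issue@5 deps=(1,0) exec_start@5 write@8

Answer: 2 4 4 7 8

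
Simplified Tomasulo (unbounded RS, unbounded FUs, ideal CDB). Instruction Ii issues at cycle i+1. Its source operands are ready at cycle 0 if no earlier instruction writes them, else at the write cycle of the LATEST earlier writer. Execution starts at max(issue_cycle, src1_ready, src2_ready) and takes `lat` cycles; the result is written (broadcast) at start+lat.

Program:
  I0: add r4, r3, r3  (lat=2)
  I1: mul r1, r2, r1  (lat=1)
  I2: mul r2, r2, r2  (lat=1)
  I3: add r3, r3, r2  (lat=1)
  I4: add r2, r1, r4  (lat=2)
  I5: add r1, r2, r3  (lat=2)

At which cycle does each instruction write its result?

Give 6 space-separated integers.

Answer: 3 3 4 5 7 9

Derivation:
I0 add r4: issue@1 deps=(None,None) exec_start@1 write@3
I1 mul r1: issue@2 deps=(None,None) exec_start@2 write@3
I2 mul r2: issue@3 deps=(None,None) exec_start@3 write@4
I3 add r3: issue@4 deps=(None,2) exec_start@4 write@5
I4 add r2: issue@5 deps=(1,0) exec_start@5 write@7
I5 add r1: issue@6 deps=(4,3) exec_start@7 write@9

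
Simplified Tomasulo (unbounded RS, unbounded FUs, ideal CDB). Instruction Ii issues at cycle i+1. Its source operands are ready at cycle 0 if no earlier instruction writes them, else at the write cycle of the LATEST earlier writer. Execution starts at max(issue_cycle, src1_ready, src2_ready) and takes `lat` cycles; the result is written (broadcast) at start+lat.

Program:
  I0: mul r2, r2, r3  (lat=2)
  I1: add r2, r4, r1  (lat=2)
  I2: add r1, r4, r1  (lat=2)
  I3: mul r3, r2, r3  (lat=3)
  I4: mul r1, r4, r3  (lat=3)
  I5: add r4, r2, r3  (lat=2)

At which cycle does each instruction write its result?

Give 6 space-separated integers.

Answer: 3 4 5 7 10 9

Derivation:
I0 mul r2: issue@1 deps=(None,None) exec_start@1 write@3
I1 add r2: issue@2 deps=(None,None) exec_start@2 write@4
I2 add r1: issue@3 deps=(None,None) exec_start@3 write@5
I3 mul r3: issue@4 deps=(1,None) exec_start@4 write@7
I4 mul r1: issue@5 deps=(None,3) exec_start@7 write@10
I5 add r4: issue@6 deps=(1,3) exec_start@7 write@9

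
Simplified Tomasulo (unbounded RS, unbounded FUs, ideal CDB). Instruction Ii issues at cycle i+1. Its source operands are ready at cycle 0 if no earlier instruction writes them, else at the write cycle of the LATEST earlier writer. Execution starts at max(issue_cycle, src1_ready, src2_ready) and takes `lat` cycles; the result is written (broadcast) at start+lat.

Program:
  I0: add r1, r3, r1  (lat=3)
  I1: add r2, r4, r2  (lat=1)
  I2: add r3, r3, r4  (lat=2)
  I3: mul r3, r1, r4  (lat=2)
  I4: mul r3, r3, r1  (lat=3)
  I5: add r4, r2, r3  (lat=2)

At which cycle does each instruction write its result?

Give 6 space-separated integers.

I0 add r1: issue@1 deps=(None,None) exec_start@1 write@4
I1 add r2: issue@2 deps=(None,None) exec_start@2 write@3
I2 add r3: issue@3 deps=(None,None) exec_start@3 write@5
I3 mul r3: issue@4 deps=(0,None) exec_start@4 write@6
I4 mul r3: issue@5 deps=(3,0) exec_start@6 write@9
I5 add r4: issue@6 deps=(1,4) exec_start@9 write@11

Answer: 4 3 5 6 9 11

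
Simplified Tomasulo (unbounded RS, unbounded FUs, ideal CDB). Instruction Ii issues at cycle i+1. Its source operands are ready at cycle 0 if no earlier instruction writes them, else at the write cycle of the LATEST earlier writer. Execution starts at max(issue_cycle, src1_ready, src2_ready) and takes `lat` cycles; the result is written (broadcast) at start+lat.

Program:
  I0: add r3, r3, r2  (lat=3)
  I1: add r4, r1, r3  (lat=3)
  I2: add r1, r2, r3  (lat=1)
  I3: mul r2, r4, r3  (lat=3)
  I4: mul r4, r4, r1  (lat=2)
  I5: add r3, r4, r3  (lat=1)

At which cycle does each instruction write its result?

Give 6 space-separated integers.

Answer: 4 7 5 10 9 10

Derivation:
I0 add r3: issue@1 deps=(None,None) exec_start@1 write@4
I1 add r4: issue@2 deps=(None,0) exec_start@4 write@7
I2 add r1: issue@3 deps=(None,0) exec_start@4 write@5
I3 mul r2: issue@4 deps=(1,0) exec_start@7 write@10
I4 mul r4: issue@5 deps=(1,2) exec_start@7 write@9
I5 add r3: issue@6 deps=(4,0) exec_start@9 write@10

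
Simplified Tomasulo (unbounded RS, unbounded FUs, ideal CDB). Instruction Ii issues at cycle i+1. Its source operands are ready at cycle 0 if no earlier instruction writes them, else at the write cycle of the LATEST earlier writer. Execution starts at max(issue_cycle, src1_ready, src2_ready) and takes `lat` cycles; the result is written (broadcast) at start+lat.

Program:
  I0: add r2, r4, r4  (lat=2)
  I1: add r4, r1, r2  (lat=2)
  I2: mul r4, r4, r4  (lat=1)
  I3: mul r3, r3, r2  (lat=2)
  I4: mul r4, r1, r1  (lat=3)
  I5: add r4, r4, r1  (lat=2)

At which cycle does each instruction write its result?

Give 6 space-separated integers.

Answer: 3 5 6 6 8 10

Derivation:
I0 add r2: issue@1 deps=(None,None) exec_start@1 write@3
I1 add r4: issue@2 deps=(None,0) exec_start@3 write@5
I2 mul r4: issue@3 deps=(1,1) exec_start@5 write@6
I3 mul r3: issue@4 deps=(None,0) exec_start@4 write@6
I4 mul r4: issue@5 deps=(None,None) exec_start@5 write@8
I5 add r4: issue@6 deps=(4,None) exec_start@8 write@10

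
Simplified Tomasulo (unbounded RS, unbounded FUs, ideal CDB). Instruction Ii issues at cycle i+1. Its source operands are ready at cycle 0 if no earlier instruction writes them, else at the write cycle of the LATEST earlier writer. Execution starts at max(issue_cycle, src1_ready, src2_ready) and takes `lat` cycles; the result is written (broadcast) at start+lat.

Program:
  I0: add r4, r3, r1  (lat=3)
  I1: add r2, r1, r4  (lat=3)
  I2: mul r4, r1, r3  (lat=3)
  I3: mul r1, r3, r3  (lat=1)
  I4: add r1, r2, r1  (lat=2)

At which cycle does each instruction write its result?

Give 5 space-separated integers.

I0 add r4: issue@1 deps=(None,None) exec_start@1 write@4
I1 add r2: issue@2 deps=(None,0) exec_start@4 write@7
I2 mul r4: issue@3 deps=(None,None) exec_start@3 write@6
I3 mul r1: issue@4 deps=(None,None) exec_start@4 write@5
I4 add r1: issue@5 deps=(1,3) exec_start@7 write@9

Answer: 4 7 6 5 9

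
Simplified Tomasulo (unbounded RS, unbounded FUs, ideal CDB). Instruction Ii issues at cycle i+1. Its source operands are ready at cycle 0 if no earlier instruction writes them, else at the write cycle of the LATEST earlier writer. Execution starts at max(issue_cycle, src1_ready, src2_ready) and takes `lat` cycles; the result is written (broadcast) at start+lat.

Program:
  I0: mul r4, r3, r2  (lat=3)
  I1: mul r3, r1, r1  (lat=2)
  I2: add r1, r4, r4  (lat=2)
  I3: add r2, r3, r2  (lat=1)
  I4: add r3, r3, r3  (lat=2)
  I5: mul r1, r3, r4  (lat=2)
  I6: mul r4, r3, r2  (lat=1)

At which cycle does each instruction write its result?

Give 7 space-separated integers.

Answer: 4 4 6 5 7 9 8

Derivation:
I0 mul r4: issue@1 deps=(None,None) exec_start@1 write@4
I1 mul r3: issue@2 deps=(None,None) exec_start@2 write@4
I2 add r1: issue@3 deps=(0,0) exec_start@4 write@6
I3 add r2: issue@4 deps=(1,None) exec_start@4 write@5
I4 add r3: issue@5 deps=(1,1) exec_start@5 write@7
I5 mul r1: issue@6 deps=(4,0) exec_start@7 write@9
I6 mul r4: issue@7 deps=(4,3) exec_start@7 write@8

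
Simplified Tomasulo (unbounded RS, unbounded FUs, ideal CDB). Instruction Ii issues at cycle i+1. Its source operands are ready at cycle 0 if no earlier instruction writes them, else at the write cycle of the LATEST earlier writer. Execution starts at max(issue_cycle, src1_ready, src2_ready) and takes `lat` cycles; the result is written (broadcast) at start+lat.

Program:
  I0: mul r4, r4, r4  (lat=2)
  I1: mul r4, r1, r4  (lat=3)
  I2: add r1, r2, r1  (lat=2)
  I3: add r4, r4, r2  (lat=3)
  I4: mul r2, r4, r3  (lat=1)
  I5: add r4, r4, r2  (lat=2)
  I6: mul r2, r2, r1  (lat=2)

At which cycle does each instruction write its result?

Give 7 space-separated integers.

Answer: 3 6 5 9 10 12 12

Derivation:
I0 mul r4: issue@1 deps=(None,None) exec_start@1 write@3
I1 mul r4: issue@2 deps=(None,0) exec_start@3 write@6
I2 add r1: issue@3 deps=(None,None) exec_start@3 write@5
I3 add r4: issue@4 deps=(1,None) exec_start@6 write@9
I4 mul r2: issue@5 deps=(3,None) exec_start@9 write@10
I5 add r4: issue@6 deps=(3,4) exec_start@10 write@12
I6 mul r2: issue@7 deps=(4,2) exec_start@10 write@12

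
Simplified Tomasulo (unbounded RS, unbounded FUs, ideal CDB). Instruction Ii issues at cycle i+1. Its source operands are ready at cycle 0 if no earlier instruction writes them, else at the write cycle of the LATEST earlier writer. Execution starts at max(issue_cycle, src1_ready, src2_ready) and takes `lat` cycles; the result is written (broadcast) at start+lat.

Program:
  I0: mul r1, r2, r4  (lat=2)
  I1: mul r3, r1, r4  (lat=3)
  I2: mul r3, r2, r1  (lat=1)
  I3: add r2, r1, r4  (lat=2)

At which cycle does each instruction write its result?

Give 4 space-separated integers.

Answer: 3 6 4 6

Derivation:
I0 mul r1: issue@1 deps=(None,None) exec_start@1 write@3
I1 mul r3: issue@2 deps=(0,None) exec_start@3 write@6
I2 mul r3: issue@3 deps=(None,0) exec_start@3 write@4
I3 add r2: issue@4 deps=(0,None) exec_start@4 write@6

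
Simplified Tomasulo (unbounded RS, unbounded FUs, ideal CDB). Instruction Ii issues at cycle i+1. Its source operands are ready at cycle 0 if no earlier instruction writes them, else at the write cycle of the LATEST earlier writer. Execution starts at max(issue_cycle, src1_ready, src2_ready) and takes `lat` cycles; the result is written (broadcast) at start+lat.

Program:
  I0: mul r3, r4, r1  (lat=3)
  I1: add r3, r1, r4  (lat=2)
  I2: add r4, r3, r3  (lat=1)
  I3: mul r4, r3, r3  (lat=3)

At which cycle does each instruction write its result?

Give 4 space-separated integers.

I0 mul r3: issue@1 deps=(None,None) exec_start@1 write@4
I1 add r3: issue@2 deps=(None,None) exec_start@2 write@4
I2 add r4: issue@3 deps=(1,1) exec_start@4 write@5
I3 mul r4: issue@4 deps=(1,1) exec_start@4 write@7

Answer: 4 4 5 7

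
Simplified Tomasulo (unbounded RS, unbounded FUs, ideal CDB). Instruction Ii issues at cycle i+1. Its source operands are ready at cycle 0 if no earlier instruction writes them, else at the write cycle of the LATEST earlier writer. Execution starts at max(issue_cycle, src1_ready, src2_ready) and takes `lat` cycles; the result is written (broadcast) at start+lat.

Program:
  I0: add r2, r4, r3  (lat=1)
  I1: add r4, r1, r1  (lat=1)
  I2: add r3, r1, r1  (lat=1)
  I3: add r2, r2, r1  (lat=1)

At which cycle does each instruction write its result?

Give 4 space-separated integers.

Answer: 2 3 4 5

Derivation:
I0 add r2: issue@1 deps=(None,None) exec_start@1 write@2
I1 add r4: issue@2 deps=(None,None) exec_start@2 write@3
I2 add r3: issue@3 deps=(None,None) exec_start@3 write@4
I3 add r2: issue@4 deps=(0,None) exec_start@4 write@5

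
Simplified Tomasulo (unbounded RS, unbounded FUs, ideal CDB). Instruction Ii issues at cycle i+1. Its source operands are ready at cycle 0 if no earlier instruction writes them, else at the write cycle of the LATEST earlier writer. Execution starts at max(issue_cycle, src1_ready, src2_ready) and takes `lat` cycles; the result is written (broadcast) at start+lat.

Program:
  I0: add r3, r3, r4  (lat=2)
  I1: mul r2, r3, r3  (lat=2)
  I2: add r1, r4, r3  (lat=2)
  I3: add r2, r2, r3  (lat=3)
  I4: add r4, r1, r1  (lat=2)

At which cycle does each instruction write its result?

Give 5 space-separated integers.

I0 add r3: issue@1 deps=(None,None) exec_start@1 write@3
I1 mul r2: issue@2 deps=(0,0) exec_start@3 write@5
I2 add r1: issue@3 deps=(None,0) exec_start@3 write@5
I3 add r2: issue@4 deps=(1,0) exec_start@5 write@8
I4 add r4: issue@5 deps=(2,2) exec_start@5 write@7

Answer: 3 5 5 8 7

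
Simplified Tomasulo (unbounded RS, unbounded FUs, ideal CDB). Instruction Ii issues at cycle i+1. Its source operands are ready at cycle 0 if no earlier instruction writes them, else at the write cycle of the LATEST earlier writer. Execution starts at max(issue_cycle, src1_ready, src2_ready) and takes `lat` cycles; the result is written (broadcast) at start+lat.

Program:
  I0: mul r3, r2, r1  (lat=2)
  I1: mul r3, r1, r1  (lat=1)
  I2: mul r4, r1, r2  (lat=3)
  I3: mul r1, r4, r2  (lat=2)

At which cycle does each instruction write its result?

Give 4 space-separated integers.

Answer: 3 3 6 8

Derivation:
I0 mul r3: issue@1 deps=(None,None) exec_start@1 write@3
I1 mul r3: issue@2 deps=(None,None) exec_start@2 write@3
I2 mul r4: issue@3 deps=(None,None) exec_start@3 write@6
I3 mul r1: issue@4 deps=(2,None) exec_start@6 write@8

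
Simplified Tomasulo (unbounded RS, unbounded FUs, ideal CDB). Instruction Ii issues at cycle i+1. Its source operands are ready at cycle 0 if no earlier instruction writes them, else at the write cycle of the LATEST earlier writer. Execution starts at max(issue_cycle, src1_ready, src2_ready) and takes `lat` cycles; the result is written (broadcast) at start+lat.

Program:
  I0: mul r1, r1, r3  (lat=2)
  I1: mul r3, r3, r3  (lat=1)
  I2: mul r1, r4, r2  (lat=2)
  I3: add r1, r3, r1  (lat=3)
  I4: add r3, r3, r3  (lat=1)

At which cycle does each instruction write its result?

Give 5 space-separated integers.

I0 mul r1: issue@1 deps=(None,None) exec_start@1 write@3
I1 mul r3: issue@2 deps=(None,None) exec_start@2 write@3
I2 mul r1: issue@3 deps=(None,None) exec_start@3 write@5
I3 add r1: issue@4 deps=(1,2) exec_start@5 write@8
I4 add r3: issue@5 deps=(1,1) exec_start@5 write@6

Answer: 3 3 5 8 6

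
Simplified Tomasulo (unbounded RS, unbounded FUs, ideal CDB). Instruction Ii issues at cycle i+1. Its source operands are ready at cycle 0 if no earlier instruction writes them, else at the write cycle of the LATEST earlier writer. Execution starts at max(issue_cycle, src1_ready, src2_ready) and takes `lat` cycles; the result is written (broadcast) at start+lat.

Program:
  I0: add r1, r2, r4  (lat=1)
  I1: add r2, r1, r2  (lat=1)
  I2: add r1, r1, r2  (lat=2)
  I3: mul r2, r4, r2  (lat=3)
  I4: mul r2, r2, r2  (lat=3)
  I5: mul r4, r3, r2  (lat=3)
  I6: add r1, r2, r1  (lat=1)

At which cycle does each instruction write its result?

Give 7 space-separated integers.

I0 add r1: issue@1 deps=(None,None) exec_start@1 write@2
I1 add r2: issue@2 deps=(0,None) exec_start@2 write@3
I2 add r1: issue@3 deps=(0,1) exec_start@3 write@5
I3 mul r2: issue@4 deps=(None,1) exec_start@4 write@7
I4 mul r2: issue@5 deps=(3,3) exec_start@7 write@10
I5 mul r4: issue@6 deps=(None,4) exec_start@10 write@13
I6 add r1: issue@7 deps=(4,2) exec_start@10 write@11

Answer: 2 3 5 7 10 13 11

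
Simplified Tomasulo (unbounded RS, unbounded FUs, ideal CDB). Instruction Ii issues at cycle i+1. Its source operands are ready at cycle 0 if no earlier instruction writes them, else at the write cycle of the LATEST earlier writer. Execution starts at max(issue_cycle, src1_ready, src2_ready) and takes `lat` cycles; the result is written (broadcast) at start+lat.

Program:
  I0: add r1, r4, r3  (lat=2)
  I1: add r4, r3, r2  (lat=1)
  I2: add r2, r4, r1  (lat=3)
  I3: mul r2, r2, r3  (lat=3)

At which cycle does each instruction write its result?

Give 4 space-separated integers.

I0 add r1: issue@1 deps=(None,None) exec_start@1 write@3
I1 add r4: issue@2 deps=(None,None) exec_start@2 write@3
I2 add r2: issue@3 deps=(1,0) exec_start@3 write@6
I3 mul r2: issue@4 deps=(2,None) exec_start@6 write@9

Answer: 3 3 6 9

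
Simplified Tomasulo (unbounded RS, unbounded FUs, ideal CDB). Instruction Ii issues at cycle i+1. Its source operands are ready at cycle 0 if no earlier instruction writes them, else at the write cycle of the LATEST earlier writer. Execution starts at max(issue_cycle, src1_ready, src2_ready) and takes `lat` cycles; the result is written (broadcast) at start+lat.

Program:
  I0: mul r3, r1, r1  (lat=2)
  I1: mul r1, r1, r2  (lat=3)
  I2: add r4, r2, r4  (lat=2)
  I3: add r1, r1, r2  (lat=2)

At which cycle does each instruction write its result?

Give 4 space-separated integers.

I0 mul r3: issue@1 deps=(None,None) exec_start@1 write@3
I1 mul r1: issue@2 deps=(None,None) exec_start@2 write@5
I2 add r4: issue@3 deps=(None,None) exec_start@3 write@5
I3 add r1: issue@4 deps=(1,None) exec_start@5 write@7

Answer: 3 5 5 7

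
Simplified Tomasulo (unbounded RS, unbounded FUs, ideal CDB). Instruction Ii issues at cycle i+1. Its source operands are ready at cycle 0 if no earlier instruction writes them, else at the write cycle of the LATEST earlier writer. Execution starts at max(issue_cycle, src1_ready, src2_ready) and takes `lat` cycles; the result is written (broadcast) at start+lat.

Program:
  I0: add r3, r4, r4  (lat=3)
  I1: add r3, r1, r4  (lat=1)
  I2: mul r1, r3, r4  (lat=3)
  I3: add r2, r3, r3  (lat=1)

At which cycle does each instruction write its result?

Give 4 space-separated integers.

I0 add r3: issue@1 deps=(None,None) exec_start@1 write@4
I1 add r3: issue@2 deps=(None,None) exec_start@2 write@3
I2 mul r1: issue@3 deps=(1,None) exec_start@3 write@6
I3 add r2: issue@4 deps=(1,1) exec_start@4 write@5

Answer: 4 3 6 5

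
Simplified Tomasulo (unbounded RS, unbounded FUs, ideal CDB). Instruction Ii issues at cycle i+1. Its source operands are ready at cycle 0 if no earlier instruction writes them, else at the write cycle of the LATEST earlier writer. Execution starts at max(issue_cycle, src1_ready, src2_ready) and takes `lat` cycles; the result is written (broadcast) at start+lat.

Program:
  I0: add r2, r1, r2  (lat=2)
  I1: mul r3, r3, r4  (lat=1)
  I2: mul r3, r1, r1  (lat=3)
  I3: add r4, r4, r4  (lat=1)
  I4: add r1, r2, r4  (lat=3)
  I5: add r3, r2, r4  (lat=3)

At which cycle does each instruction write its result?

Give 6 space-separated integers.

I0 add r2: issue@1 deps=(None,None) exec_start@1 write@3
I1 mul r3: issue@2 deps=(None,None) exec_start@2 write@3
I2 mul r3: issue@3 deps=(None,None) exec_start@3 write@6
I3 add r4: issue@4 deps=(None,None) exec_start@4 write@5
I4 add r1: issue@5 deps=(0,3) exec_start@5 write@8
I5 add r3: issue@6 deps=(0,3) exec_start@6 write@9

Answer: 3 3 6 5 8 9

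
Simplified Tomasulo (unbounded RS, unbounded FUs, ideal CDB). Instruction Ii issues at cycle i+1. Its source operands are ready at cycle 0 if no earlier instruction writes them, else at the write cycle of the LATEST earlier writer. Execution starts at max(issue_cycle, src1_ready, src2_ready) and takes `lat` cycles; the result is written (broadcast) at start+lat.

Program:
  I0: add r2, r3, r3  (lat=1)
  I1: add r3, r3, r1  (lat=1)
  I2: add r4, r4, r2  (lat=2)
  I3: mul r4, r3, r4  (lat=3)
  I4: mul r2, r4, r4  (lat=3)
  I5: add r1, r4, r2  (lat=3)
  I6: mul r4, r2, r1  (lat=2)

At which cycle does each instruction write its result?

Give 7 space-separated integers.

I0 add r2: issue@1 deps=(None,None) exec_start@1 write@2
I1 add r3: issue@2 deps=(None,None) exec_start@2 write@3
I2 add r4: issue@3 deps=(None,0) exec_start@3 write@5
I3 mul r4: issue@4 deps=(1,2) exec_start@5 write@8
I4 mul r2: issue@5 deps=(3,3) exec_start@8 write@11
I5 add r1: issue@6 deps=(3,4) exec_start@11 write@14
I6 mul r4: issue@7 deps=(4,5) exec_start@14 write@16

Answer: 2 3 5 8 11 14 16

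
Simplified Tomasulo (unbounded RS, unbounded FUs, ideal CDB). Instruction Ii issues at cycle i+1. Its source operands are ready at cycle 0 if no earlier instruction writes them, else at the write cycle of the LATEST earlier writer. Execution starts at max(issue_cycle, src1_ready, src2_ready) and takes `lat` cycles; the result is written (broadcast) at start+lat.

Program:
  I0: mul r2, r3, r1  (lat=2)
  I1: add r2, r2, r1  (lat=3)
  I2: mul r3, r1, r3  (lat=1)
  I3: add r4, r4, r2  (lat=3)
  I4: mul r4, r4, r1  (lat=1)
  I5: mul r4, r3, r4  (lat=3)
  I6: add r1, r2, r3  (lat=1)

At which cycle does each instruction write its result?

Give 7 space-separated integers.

Answer: 3 6 4 9 10 13 8

Derivation:
I0 mul r2: issue@1 deps=(None,None) exec_start@1 write@3
I1 add r2: issue@2 deps=(0,None) exec_start@3 write@6
I2 mul r3: issue@3 deps=(None,None) exec_start@3 write@4
I3 add r4: issue@4 deps=(None,1) exec_start@6 write@9
I4 mul r4: issue@5 deps=(3,None) exec_start@9 write@10
I5 mul r4: issue@6 deps=(2,4) exec_start@10 write@13
I6 add r1: issue@7 deps=(1,2) exec_start@7 write@8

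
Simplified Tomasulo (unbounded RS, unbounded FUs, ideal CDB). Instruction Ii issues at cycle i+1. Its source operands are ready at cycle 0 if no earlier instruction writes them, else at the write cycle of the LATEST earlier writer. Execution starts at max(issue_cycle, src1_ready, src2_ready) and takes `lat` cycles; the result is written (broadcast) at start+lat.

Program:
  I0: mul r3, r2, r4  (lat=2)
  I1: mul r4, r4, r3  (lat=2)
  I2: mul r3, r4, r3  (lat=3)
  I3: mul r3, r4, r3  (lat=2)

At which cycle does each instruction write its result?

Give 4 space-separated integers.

I0 mul r3: issue@1 deps=(None,None) exec_start@1 write@3
I1 mul r4: issue@2 deps=(None,0) exec_start@3 write@5
I2 mul r3: issue@3 deps=(1,0) exec_start@5 write@8
I3 mul r3: issue@4 deps=(1,2) exec_start@8 write@10

Answer: 3 5 8 10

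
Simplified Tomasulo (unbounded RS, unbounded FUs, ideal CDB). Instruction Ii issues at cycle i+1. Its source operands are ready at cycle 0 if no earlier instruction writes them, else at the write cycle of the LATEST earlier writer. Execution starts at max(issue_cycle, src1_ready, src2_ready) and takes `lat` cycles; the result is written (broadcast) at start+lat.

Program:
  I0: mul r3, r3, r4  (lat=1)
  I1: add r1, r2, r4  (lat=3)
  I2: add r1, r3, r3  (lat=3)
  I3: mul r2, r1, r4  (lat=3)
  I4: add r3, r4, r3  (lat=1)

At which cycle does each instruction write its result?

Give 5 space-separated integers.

Answer: 2 5 6 9 6

Derivation:
I0 mul r3: issue@1 deps=(None,None) exec_start@1 write@2
I1 add r1: issue@2 deps=(None,None) exec_start@2 write@5
I2 add r1: issue@3 deps=(0,0) exec_start@3 write@6
I3 mul r2: issue@4 deps=(2,None) exec_start@6 write@9
I4 add r3: issue@5 deps=(None,0) exec_start@5 write@6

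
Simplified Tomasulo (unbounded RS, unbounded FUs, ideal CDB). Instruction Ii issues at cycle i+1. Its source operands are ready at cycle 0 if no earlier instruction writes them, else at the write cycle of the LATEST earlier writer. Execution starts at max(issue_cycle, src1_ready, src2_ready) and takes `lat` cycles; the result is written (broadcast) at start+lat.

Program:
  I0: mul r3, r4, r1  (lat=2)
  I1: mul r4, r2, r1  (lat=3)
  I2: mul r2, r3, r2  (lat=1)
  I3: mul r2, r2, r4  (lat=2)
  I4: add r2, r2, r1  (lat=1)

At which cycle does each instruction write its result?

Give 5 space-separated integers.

I0 mul r3: issue@1 deps=(None,None) exec_start@1 write@3
I1 mul r4: issue@2 deps=(None,None) exec_start@2 write@5
I2 mul r2: issue@3 deps=(0,None) exec_start@3 write@4
I3 mul r2: issue@4 deps=(2,1) exec_start@5 write@7
I4 add r2: issue@5 deps=(3,None) exec_start@7 write@8

Answer: 3 5 4 7 8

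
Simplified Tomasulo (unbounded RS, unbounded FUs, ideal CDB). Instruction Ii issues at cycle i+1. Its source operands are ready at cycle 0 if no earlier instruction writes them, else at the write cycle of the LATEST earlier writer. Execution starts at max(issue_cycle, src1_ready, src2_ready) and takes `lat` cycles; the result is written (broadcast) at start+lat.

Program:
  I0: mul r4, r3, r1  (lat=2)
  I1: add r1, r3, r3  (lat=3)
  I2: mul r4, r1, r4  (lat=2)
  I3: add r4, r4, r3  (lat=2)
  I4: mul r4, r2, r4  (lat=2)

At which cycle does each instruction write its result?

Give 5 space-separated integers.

Answer: 3 5 7 9 11

Derivation:
I0 mul r4: issue@1 deps=(None,None) exec_start@1 write@3
I1 add r1: issue@2 deps=(None,None) exec_start@2 write@5
I2 mul r4: issue@3 deps=(1,0) exec_start@5 write@7
I3 add r4: issue@4 deps=(2,None) exec_start@7 write@9
I4 mul r4: issue@5 deps=(None,3) exec_start@9 write@11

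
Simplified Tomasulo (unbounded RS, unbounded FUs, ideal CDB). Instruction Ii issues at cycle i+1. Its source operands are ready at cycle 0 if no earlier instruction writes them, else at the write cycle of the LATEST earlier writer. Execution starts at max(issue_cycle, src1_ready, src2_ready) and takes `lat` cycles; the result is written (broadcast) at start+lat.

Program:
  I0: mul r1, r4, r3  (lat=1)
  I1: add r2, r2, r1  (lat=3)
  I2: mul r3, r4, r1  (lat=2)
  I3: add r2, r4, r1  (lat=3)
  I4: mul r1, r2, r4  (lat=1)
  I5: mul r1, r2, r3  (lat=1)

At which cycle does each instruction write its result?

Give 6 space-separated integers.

Answer: 2 5 5 7 8 8

Derivation:
I0 mul r1: issue@1 deps=(None,None) exec_start@1 write@2
I1 add r2: issue@2 deps=(None,0) exec_start@2 write@5
I2 mul r3: issue@3 deps=(None,0) exec_start@3 write@5
I3 add r2: issue@4 deps=(None,0) exec_start@4 write@7
I4 mul r1: issue@5 deps=(3,None) exec_start@7 write@8
I5 mul r1: issue@6 deps=(3,2) exec_start@7 write@8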